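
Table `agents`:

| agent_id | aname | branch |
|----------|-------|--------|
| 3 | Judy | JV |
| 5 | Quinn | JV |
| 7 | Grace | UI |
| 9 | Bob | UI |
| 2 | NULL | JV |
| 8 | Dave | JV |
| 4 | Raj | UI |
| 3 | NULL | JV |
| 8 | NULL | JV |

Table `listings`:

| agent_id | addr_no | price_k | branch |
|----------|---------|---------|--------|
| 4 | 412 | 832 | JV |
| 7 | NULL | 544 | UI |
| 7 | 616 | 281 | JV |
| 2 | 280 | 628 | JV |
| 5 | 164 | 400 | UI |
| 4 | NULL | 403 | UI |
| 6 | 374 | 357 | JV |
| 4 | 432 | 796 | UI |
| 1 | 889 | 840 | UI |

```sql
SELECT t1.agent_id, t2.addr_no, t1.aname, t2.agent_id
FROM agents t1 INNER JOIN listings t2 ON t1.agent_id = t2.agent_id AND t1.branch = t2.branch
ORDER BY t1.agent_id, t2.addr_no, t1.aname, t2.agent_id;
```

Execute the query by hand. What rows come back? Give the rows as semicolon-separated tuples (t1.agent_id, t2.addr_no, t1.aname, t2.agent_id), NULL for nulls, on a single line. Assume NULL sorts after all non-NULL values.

(2, 280, NULL, 2); (4, 432, Raj, 4); (4, NULL, Raj, 4); (7, NULL, Grace, 7)

INNER JOIN keeps only pairs where the ON condition holds.
Matching on t1.agent_id = t2.agent_id AND t1.branch = t2.branch.
Matched pairs: 4.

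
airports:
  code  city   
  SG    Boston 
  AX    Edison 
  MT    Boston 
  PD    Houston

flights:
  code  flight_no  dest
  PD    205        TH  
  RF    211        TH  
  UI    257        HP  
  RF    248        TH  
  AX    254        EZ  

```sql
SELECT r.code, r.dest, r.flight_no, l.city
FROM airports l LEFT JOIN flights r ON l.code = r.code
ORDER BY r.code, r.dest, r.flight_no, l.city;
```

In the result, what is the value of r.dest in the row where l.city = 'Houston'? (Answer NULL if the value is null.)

TH

LEFT JOIN keeps every row from `airports`; unmatched rows get NULL for `flights`'s columns.
Matching on l.code = r.code.
- l row (code=SG): no match → kept, r columns NULL.
- l row (code=AX): matches 1 r row(s) → 1 output row(s).
- l row (code=MT): no match → kept, r columns NULL.
- l row (code=PD): matches 1 r row(s) → 1 output row(s).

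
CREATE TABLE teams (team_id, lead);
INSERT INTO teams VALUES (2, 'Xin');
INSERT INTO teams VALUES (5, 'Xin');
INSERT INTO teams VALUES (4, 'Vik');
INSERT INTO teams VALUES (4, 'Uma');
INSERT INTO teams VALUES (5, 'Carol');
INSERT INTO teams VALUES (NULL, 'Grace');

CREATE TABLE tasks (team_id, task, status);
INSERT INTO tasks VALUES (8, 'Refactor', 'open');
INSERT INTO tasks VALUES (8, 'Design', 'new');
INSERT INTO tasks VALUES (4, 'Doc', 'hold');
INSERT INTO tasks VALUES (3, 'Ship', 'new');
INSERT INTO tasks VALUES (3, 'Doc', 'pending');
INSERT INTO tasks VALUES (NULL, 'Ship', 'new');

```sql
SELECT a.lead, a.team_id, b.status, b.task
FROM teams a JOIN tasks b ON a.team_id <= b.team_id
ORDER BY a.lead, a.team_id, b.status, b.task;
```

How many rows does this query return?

15

INNER JOIN keeps only pairs where the ON condition holds.
Matching on a.team_id <= b.team_id. A NULL in a compared column never satisfies the condition.
Matched pairs: 15.
Total: 15 rows.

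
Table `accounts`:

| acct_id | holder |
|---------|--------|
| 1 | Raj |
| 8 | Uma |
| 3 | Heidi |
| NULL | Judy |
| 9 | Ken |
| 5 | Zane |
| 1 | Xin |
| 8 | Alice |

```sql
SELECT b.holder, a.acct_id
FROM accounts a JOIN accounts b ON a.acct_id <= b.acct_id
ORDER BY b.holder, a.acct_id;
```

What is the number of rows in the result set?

30

INNER JOIN keeps only pairs where the ON condition holds.
Matching on a.acct_id <= b.acct_id. A NULL in a compared column never satisfies the condition.
- acct_id=1: 7 matching b row(s), so 7 row(s) emitted.
- acct_id=8: 3 matching b row(s), so 3 row(s) emitted.
- acct_id=3: 5 matching b row(s), so 5 row(s) emitted.
- acct_id=NULL: no matching b row, dropped.
- acct_id=9: 1 matching b row(s), so 1 row(s) emitted.
- acct_id=5: 4 matching b row(s), so 4 row(s) emitted.
- acct_id=1: 7 matching b row(s), so 7 row(s) emitted.
- acct_id=8: 3 matching b row(s), so 3 row(s) emitted.
Total: 30 rows.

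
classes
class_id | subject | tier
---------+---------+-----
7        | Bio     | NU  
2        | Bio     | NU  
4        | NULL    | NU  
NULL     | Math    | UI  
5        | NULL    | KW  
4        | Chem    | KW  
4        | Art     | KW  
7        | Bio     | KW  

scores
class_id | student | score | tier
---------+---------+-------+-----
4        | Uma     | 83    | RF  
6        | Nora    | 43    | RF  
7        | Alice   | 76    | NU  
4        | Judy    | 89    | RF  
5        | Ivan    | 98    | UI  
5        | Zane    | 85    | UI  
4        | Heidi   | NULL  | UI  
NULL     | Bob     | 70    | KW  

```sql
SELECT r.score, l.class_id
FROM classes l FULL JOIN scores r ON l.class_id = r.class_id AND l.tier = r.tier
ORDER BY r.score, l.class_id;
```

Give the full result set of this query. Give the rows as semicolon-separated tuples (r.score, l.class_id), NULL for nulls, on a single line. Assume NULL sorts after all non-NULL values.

(43, NULL); (70, NULL); (76, 7); (83, NULL); (85, NULL); (89, NULL); (98, NULL); (NULL, 2); (NULL, 4); (NULL, 4); (NULL, 4); (NULL, 5); (NULL, 7); (NULL, NULL); (NULL, NULL)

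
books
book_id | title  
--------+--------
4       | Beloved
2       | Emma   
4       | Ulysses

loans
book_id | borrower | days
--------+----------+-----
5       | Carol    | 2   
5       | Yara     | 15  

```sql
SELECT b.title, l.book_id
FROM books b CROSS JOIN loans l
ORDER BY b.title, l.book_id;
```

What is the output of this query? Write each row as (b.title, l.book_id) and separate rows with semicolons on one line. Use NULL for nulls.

(Beloved, 5); (Beloved, 5); (Emma, 5); (Emma, 5); (Ulysses, 5); (Ulysses, 5)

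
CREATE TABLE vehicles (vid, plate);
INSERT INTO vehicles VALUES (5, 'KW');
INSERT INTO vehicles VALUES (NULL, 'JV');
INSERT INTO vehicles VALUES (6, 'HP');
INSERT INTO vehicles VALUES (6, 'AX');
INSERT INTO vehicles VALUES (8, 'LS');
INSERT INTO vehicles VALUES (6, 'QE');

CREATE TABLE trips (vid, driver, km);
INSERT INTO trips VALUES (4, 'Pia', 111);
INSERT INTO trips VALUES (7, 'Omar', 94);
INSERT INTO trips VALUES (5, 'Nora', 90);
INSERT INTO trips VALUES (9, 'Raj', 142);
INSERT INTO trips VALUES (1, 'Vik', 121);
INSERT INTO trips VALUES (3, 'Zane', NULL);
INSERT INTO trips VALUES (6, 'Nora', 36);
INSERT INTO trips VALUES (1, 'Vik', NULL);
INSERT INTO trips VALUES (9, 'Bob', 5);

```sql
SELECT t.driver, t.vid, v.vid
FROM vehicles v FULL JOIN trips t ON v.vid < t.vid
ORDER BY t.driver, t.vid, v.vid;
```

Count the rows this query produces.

FULL OUTER JOIN keeps every row from both sides; unmatched rows get NULL for the other side's columns.
Matching on v.vid < t.vid. A NULL in a compared column never satisfies the condition.
- v (vid=5) pairs with 4 row(s) of t.
- v (vid=NULL) has no partner → padded with NULL.
- v (vid=6) pairs with 3 row(s) of t.
- v (vid=6) pairs with 3 row(s) of t.
- v (vid=8) pairs with 2 row(s) of t.
- v (vid=6) pairs with 3 row(s) of t.
- 5 t row(s) had no v match → kept, v columns NULL.
Total: 15 matched + 6 padded = 21 rows.

21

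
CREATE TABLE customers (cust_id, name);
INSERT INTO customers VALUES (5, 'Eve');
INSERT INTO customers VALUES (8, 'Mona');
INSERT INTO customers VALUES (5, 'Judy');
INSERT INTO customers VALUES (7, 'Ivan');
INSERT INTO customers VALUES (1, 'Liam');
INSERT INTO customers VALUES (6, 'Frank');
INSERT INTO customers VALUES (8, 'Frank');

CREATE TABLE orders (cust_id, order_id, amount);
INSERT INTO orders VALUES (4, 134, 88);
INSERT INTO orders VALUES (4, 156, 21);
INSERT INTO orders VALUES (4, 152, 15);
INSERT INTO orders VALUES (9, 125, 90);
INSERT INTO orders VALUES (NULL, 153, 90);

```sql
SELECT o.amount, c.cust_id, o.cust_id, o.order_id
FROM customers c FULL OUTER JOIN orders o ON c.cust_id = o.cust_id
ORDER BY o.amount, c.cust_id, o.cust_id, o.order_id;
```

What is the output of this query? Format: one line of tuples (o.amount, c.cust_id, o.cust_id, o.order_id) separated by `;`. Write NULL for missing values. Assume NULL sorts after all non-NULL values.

(15, NULL, 4, 152); (21, NULL, 4, 156); (88, NULL, 4, 134); (90, NULL, 9, 125); (90, NULL, NULL, 153); (NULL, 1, NULL, NULL); (NULL, 5, NULL, NULL); (NULL, 5, NULL, NULL); (NULL, 6, NULL, NULL); (NULL, 7, NULL, NULL); (NULL, 8, NULL, NULL); (NULL, 8, NULL, NULL)

FULL OUTER JOIN keeps every row from both sides; unmatched rows get NULL for the other side's columns.
Matching on c.cust_id = o.cust_id. A NULL in a compared column never satisfies the condition.
- c (cust_id=5) has no partner → padded with NULL.
- c (cust_id=8) has no partner → padded with NULL.
- c (cust_id=5) has no partner → padded with NULL.
- c (cust_id=7) has no partner → padded with NULL.
- c (cust_id=1) has no partner → padded with NULL.
- c (cust_id=6) has no partner → padded with NULL.
- c (cust_id=8) has no partner → padded with NULL.
- plus 5 unmatched o row(s), each kept with NULL c columns.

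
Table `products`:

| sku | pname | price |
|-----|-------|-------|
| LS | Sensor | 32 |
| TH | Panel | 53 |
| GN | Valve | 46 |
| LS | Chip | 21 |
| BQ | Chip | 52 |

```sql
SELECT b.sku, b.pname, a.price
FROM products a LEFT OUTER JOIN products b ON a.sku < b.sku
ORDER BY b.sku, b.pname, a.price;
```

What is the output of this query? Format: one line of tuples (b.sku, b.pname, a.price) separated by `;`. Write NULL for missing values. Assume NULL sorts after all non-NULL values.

LEFT JOIN keeps every row from `products a`; unmatched rows get NULL for `products b`'s columns.
Matching on a.sku < b.sku.
- a (sku=LS) pairs with 1 row(s) of b.
- a (sku=TH) has no partner → padded with NULL.
- a (sku=GN) pairs with 3 row(s) of b.
- a (sku=LS) pairs with 1 row(s) of b.
- a (sku=BQ) pairs with 4 row(s) of b.
After projecting and ordering:
b.sku | b.pname | a.price
GN | Valve | 52
LS | Chip | 46
LS | Chip | 52
LS | Sensor | 46
LS | Sensor | 52
TH | Panel | 21
TH | Panel | 32
TH | Panel | 46
TH | Panel | 52
NULL | NULL | 53

(GN, Valve, 52); (LS, Chip, 46); (LS, Chip, 52); (LS, Sensor, 46); (LS, Sensor, 52); (TH, Panel, 21); (TH, Panel, 32); (TH, Panel, 46); (TH, Panel, 52); (NULL, NULL, 53)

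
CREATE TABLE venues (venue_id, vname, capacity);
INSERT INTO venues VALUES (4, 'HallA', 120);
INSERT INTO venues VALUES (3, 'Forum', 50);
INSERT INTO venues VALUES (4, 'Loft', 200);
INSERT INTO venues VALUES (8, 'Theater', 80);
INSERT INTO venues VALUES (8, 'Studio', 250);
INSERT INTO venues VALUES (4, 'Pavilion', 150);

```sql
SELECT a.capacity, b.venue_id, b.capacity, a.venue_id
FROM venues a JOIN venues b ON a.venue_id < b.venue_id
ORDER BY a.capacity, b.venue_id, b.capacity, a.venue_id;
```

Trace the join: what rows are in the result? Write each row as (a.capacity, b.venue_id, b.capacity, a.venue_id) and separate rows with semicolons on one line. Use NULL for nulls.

(50, 4, 120, 3); (50, 4, 150, 3); (50, 4, 200, 3); (50, 8, 80, 3); (50, 8, 250, 3); (120, 8, 80, 4); (120, 8, 250, 4); (150, 8, 80, 4); (150, 8, 250, 4); (200, 8, 80, 4); (200, 8, 250, 4)

INNER JOIN keeps only pairs where the ON condition holds.
Matching on a.venue_id < b.venue_id.
Matched pairs: 11.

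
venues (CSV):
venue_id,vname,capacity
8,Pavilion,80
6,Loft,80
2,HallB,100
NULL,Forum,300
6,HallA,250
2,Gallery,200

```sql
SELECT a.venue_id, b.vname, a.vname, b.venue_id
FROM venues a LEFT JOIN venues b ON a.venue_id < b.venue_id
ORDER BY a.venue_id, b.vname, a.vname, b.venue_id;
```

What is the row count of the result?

10

LEFT JOIN keeps every row from `venues a`; unmatched rows get NULL for `venues b`'s columns.
Matching on a.venue_id < b.venue_id. A NULL in a compared column never satisfies the condition.
- a[0] venue_id=8 → no match; kept with NULLs on the b side.
- a[1] venue_id=6 → 1 match(es) in b → 1 row(s).
- a[2] venue_id=2 → 3 match(es) in b → 3 row(s).
- a[3] venue_id=NULL → no match; kept with NULLs on the b side.
- a[4] venue_id=6 → 1 match(es) in b → 1 row(s).
- a[5] venue_id=2 → 3 match(es) in b → 3 row(s).
Total: 8 matched + 2 padded = 10 rows.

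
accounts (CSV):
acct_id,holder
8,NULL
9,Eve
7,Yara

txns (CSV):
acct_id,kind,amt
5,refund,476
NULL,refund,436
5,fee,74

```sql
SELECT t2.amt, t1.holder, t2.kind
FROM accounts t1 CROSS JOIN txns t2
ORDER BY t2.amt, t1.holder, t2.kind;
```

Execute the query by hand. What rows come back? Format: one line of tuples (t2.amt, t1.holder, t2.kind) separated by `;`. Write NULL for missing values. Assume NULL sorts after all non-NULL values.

(74, Eve, fee); (74, Yara, fee); (74, NULL, fee); (436, Eve, refund); (436, Yara, refund); (436, NULL, refund); (476, Eve, refund); (476, Yara, refund); (476, NULL, refund)

CROSS JOIN pairs every row of `accounts` with every row of `txns`: 3 × 3 = 9 rows.
After projecting and ordering:
t2.amt | t1.holder | t2.kind
74 | Eve | fee
74 | Yara | fee
74 | NULL | fee
436 | Eve | refund
436 | Yara | refund
436 | NULL | refund
476 | Eve | refund
476 | Yara | refund
476 | NULL | refund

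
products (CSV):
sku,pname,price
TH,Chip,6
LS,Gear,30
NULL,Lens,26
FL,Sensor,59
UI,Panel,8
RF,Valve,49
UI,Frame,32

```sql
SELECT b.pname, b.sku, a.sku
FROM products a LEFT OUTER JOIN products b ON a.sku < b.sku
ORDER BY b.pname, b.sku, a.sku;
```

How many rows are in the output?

17

LEFT JOIN keeps every row from `products a`; unmatched rows get NULL for `products b`'s columns.
Matching on a.sku < b.sku. A NULL in a compared column never satisfies the condition.
Matched pairs: 14; unmatched a rows kept: 3.
Total: 14 matched + 3 padded = 17 rows.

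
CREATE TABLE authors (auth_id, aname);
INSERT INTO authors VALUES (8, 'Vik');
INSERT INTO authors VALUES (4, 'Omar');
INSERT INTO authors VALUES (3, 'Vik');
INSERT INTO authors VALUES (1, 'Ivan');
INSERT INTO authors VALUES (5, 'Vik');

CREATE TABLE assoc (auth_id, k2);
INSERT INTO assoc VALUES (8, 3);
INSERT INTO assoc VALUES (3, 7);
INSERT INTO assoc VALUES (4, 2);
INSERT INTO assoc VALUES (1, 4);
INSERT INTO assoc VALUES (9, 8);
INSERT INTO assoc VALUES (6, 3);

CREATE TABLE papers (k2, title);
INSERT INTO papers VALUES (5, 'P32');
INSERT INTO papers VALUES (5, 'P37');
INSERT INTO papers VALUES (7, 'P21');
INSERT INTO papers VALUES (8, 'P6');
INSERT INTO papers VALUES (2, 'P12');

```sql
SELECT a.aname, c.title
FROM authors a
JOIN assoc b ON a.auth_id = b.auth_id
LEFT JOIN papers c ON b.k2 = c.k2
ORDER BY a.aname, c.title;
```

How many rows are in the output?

Joins associate left-to-right: authors INNER JOIN assoc on auth_id gives 4 intermediate row(s).
Then LEFT JOIN `papers c` on k2: each of those 4 rows is kept; rows whose b.k2 has no match in c get NULL for c's columns.
Result: 4 row(s).

4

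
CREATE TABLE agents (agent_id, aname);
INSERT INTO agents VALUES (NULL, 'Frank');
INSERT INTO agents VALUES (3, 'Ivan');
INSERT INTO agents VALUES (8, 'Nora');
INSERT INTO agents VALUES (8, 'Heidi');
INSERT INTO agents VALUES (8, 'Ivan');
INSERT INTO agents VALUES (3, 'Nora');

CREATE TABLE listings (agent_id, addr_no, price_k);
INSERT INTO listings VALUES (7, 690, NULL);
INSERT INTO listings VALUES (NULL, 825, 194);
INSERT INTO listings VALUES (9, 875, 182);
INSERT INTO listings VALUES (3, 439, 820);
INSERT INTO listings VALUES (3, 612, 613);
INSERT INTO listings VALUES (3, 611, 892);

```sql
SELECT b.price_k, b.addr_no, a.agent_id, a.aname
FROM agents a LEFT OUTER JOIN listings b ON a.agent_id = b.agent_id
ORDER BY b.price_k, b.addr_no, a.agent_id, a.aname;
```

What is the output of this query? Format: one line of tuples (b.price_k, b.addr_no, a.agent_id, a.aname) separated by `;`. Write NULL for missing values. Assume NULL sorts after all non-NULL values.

LEFT JOIN keeps every row from `agents`; unmatched rows get NULL for `listings`'s columns.
Matching on a.agent_id = b.agent_id. A NULL in a compared column never satisfies the condition.
- a row (agent_id=NULL): no match → kept, b columns NULL.
- a row (agent_id=3): matches 3 b row(s) → 3 output row(s).
- a row (agent_id=8): no match → kept, b columns NULL.
- a row (agent_id=8): no match → kept, b columns NULL.
- a row (agent_id=8): no match → kept, b columns NULL.
- a row (agent_id=3): matches 3 b row(s) → 3 output row(s).
After projecting and ordering:
b.price_k | b.addr_no | a.agent_id | a.aname
613 | 612 | 3 | Ivan
613 | 612 | 3 | Nora
820 | 439 | 3 | Ivan
820 | 439 | 3 | Nora
892 | 611 | 3 | Ivan
892 | 611 | 3 | Nora
NULL | NULL | 8 | Heidi
NULL | NULL | 8 | Ivan
NULL | NULL | 8 | Nora
NULL | NULL | NULL | Frank

(613, 612, 3, Ivan); (613, 612, 3, Nora); (820, 439, 3, Ivan); (820, 439, 3, Nora); (892, 611, 3, Ivan); (892, 611, 3, Nora); (NULL, NULL, 8, Heidi); (NULL, NULL, 8, Ivan); (NULL, NULL, 8, Nora); (NULL, NULL, NULL, Frank)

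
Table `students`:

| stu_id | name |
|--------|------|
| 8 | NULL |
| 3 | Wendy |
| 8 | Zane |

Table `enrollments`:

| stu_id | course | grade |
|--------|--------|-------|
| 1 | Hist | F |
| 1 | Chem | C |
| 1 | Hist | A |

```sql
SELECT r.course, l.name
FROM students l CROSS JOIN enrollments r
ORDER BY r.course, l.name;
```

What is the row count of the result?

9

CROSS JOIN pairs every row of `students` with every row of `enrollments`: 3 × 3 = 9 rows.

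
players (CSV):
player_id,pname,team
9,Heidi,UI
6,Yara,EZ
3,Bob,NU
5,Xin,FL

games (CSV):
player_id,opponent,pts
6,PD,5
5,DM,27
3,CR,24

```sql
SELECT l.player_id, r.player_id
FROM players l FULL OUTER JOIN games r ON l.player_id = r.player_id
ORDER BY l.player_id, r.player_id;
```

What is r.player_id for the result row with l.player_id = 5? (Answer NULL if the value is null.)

5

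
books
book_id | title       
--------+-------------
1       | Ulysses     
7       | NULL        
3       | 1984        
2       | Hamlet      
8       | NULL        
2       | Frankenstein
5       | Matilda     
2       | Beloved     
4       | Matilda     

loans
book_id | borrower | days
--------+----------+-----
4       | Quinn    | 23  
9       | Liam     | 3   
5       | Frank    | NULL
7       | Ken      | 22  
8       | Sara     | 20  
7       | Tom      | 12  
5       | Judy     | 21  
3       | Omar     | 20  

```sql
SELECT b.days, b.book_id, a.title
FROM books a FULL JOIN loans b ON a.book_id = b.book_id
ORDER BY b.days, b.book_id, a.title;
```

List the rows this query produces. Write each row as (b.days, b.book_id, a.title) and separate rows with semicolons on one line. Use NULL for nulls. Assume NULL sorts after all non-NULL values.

(3, 9, NULL); (12, 7, NULL); (20, 3, 1984); (20, 8, NULL); (21, 5, Matilda); (22, 7, NULL); (23, 4, Matilda); (NULL, 5, Matilda); (NULL, NULL, Beloved); (NULL, NULL, Frankenstein); (NULL, NULL, Hamlet); (NULL, NULL, Ulysses)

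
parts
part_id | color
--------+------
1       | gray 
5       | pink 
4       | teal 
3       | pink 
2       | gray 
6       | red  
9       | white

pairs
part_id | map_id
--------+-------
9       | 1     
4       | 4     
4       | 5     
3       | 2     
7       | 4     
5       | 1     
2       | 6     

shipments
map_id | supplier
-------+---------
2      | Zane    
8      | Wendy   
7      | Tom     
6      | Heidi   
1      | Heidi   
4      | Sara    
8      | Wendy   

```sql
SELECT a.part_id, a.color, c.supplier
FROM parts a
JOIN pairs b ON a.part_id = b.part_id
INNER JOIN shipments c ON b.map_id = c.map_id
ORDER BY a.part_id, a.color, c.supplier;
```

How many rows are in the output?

Joins associate left-to-right: parts INNER JOIN pairs on part_id gives 6 intermediate row(s).
Then INNER JOIN `shipments c` on map_id: keep only rows whose b.map_id appears in c.
Result: 5 row(s).

5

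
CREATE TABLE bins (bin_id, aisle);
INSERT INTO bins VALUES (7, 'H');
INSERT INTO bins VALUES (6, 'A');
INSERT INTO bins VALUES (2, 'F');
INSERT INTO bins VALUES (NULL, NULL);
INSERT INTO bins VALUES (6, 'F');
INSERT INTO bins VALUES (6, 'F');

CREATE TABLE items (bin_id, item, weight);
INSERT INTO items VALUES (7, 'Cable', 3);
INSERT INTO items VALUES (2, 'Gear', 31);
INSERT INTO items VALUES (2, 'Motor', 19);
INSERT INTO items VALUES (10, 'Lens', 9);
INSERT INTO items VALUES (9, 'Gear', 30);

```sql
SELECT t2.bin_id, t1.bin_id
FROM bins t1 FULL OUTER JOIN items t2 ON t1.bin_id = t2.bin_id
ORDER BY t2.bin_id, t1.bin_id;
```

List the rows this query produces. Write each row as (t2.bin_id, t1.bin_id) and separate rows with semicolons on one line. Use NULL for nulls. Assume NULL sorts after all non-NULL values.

FULL OUTER JOIN keeps every row from both sides; unmatched rows get NULL for the other side's columns.
Matching on t1.bin_id = t2.bin_id. A NULL in a compared column never satisfies the condition.
- t1 (bin_id=7) pairs with 1 row(s) of t2.
- t1 (bin_id=6) has no partner → padded with NULL.
- t1 (bin_id=2) pairs with 2 row(s) of t2.
- t1 (bin_id=NULL) has no partner → padded with NULL.
- t1 (bin_id=6) has no partner → padded with NULL.
- t1 (bin_id=6) has no partner → padded with NULL.
- 2 t2 row(s) had no t1 match → kept, t1 columns NULL.
After projecting and ordering:
t2.bin_id | t1.bin_id
2 | 2
2 | 2
7 | 7
9 | NULL
10 | NULL
NULL | 6
NULL | 6
NULL | 6
NULL | NULL

(2, 2); (2, 2); (7, 7); (9, NULL); (10, NULL); (NULL, 6); (NULL, 6); (NULL, 6); (NULL, NULL)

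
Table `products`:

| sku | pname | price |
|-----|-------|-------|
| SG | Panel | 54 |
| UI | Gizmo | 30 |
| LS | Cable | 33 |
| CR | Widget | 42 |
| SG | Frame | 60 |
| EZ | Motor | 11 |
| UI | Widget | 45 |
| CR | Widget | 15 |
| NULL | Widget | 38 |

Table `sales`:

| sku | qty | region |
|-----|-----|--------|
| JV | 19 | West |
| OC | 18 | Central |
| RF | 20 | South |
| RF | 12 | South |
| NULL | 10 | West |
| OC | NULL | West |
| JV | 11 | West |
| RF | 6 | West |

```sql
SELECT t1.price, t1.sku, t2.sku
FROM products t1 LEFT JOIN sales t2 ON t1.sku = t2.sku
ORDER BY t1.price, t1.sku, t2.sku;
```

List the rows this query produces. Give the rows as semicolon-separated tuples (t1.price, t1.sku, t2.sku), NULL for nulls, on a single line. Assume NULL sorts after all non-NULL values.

(11, EZ, NULL); (15, CR, NULL); (30, UI, NULL); (33, LS, NULL); (38, NULL, NULL); (42, CR, NULL); (45, UI, NULL); (54, SG, NULL); (60, SG, NULL)

LEFT JOIN keeps every row from `products`; unmatched rows get NULL for `sales`'s columns.
Matching on t1.sku = t2.sku. A NULL in a compared column never satisfies the condition.
Matched pairs: 0; unmatched t1 rows kept: 9.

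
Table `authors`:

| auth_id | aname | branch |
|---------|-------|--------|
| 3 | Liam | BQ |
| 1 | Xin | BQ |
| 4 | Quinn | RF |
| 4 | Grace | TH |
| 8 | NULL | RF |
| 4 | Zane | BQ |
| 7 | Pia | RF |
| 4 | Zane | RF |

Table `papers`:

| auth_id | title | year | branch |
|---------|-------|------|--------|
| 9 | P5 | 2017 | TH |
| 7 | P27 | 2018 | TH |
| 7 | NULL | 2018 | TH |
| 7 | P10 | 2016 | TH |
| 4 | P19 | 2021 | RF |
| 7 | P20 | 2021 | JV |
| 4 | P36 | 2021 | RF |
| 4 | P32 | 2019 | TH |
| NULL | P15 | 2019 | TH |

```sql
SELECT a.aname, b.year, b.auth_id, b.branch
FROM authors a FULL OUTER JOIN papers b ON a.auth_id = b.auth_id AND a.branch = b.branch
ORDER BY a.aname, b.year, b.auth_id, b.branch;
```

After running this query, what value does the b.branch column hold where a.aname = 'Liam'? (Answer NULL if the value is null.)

FULL OUTER JOIN keeps every row from both sides; unmatched rows get NULL for the other side's columns.
Matching on a.auth_id = b.auth_id AND a.branch = b.branch. A NULL in a compared column never satisfies the condition.
- a[0] auth_id=3, branch=BQ → no match; kept with NULLs on the b side.
- a[1] auth_id=1, branch=BQ → no match; kept with NULLs on the b side.
- a[2] auth_id=4, branch=RF → 2 match(es) in b → 2 row(s).
- a[3] auth_id=4, branch=TH → 1 match(es) in b → 1 row(s).
- a[4] auth_id=8, branch=RF → no match; kept with NULLs on the b side.
- a[5] auth_id=4, branch=BQ → no match; kept with NULLs on the b side.
- a[6] auth_id=7, branch=RF → no match; kept with NULLs on the b side.
- a[7] auth_id=4, branch=RF → 2 match(es) in b → 2 row(s).
- plus 6 unmatched b row(s), each kept with NULL a columns.

NULL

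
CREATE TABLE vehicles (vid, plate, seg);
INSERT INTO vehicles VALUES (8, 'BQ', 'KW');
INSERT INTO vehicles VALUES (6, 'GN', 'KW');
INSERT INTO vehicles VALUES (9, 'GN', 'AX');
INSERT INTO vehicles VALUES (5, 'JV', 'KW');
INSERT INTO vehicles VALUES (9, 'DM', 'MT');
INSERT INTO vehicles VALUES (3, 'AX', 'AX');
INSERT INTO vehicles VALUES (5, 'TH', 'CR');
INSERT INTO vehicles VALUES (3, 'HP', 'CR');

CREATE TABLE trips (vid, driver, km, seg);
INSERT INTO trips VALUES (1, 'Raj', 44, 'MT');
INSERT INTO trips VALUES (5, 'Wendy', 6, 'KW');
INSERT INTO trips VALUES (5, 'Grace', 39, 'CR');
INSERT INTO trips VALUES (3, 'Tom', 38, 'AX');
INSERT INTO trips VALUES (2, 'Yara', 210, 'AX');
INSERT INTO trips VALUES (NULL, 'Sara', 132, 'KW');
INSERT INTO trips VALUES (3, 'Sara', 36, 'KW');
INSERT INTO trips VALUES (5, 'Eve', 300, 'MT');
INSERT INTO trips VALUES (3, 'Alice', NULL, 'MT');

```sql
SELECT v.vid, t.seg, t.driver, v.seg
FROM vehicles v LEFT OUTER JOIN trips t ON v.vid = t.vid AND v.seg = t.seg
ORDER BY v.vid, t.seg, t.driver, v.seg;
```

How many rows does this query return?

8

LEFT JOIN keeps every row from `vehicles`; unmatched rows get NULL for `trips`'s columns.
Matching on v.vid = t.vid AND v.seg = t.seg. A NULL in a compared column never satisfies the condition.
Matched pairs: 3; unmatched v rows kept: 5.
Total: 3 matched + 5 padded = 8 rows.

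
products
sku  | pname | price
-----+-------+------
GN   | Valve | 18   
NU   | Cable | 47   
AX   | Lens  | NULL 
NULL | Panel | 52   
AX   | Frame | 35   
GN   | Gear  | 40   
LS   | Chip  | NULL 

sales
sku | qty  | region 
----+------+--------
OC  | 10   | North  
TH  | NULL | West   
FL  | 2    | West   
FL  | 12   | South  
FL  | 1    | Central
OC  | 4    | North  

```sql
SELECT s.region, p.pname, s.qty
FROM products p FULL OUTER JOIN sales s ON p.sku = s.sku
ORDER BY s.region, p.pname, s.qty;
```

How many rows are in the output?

13

FULL OUTER JOIN keeps every row from both sides; unmatched rows get NULL for the other side's columns.
Matching on p.sku = s.sku. A NULL in a compared column never satisfies the condition.
Matched pairs: 0; unmatched p rows kept: 7; unmatched s rows kept: 6.
Total: 0 matched + 13 padded = 13 rows.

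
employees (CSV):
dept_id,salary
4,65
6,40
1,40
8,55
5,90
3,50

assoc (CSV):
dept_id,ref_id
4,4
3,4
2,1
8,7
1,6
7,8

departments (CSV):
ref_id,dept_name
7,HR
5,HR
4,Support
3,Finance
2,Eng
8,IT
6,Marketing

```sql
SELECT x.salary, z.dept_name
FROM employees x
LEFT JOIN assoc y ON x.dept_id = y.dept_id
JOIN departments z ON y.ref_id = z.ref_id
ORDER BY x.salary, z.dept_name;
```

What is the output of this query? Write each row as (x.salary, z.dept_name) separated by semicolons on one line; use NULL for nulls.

(40, Marketing); (50, Support); (55, HR); (65, Support)

Joins associate left-to-right: employees LEFT JOIN assoc on dept_id gives 6 intermediate row(s).
Then INNER JOIN `departments z` on ref_id: keep only rows whose y.ref_id appears in z.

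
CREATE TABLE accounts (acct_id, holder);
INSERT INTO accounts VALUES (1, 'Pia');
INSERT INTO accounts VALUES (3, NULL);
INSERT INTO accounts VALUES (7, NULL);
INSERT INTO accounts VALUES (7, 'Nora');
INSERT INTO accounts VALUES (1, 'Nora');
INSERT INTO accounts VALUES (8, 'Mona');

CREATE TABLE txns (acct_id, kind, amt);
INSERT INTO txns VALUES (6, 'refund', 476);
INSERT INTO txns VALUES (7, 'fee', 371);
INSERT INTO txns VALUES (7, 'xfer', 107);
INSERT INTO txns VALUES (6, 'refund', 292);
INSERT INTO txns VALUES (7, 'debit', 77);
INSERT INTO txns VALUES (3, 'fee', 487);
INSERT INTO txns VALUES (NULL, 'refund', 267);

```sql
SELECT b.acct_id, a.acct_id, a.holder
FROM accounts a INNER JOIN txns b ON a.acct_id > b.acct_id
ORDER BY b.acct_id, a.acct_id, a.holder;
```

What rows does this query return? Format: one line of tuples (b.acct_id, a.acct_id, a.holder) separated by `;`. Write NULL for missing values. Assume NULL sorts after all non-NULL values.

INNER JOIN keeps only pairs where the ON condition holds.
Matching on a.acct_id > b.acct_id. A NULL in a compared column never satisfies the condition.
Matched pairs: 12.

(3, 7, Nora); (3, 7, NULL); (3, 8, Mona); (6, 7, Nora); (6, 7, Nora); (6, 7, NULL); (6, 7, NULL); (6, 8, Mona); (6, 8, Mona); (7, 8, Mona); (7, 8, Mona); (7, 8, Mona)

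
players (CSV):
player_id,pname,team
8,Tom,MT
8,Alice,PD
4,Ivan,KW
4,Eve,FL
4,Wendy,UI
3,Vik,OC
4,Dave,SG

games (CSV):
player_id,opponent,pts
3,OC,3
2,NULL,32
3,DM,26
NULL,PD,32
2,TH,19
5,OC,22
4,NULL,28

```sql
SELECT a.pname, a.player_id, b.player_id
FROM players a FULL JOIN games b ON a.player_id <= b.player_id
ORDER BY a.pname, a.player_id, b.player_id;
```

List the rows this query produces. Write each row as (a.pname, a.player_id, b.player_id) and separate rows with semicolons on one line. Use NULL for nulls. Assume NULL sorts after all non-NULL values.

(Alice, 8, NULL); (Dave, 4, 4); (Dave, 4, 5); (Eve, 4, 4); (Eve, 4, 5); (Ivan, 4, 4); (Ivan, 4, 5); (Tom, 8, NULL); (Vik, 3, 3); (Vik, 3, 3); (Vik, 3, 4); (Vik, 3, 5); (Wendy, 4, 4); (Wendy, 4, 5); (NULL, NULL, 2); (NULL, NULL, 2); (NULL, NULL, NULL)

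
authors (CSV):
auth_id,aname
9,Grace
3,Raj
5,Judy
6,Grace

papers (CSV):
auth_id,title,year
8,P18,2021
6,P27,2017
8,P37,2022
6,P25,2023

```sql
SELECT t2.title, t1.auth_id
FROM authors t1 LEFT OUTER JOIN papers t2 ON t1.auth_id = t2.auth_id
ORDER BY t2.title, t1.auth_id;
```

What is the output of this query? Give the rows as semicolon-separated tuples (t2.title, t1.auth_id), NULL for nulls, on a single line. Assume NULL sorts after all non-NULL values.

(P25, 6); (P27, 6); (NULL, 3); (NULL, 5); (NULL, 9)

LEFT JOIN keeps every row from `authors`; unmatched rows get NULL for `papers`'s columns.
Matching on t1.auth_id = t2.auth_id.
- t1[0] auth_id=9 → no match; kept with NULLs on the t2 side.
- t1[1] auth_id=3 → no match; kept with NULLs on the t2 side.
- t1[2] auth_id=5 → no match; kept with NULLs on the t2 side.
- t1[3] auth_id=6 → 2 match(es) in t2 → 2 row(s).
After projecting and ordering:
t2.title | t1.auth_id
P25 | 6
P27 | 6
NULL | 3
NULL | 5
NULL | 9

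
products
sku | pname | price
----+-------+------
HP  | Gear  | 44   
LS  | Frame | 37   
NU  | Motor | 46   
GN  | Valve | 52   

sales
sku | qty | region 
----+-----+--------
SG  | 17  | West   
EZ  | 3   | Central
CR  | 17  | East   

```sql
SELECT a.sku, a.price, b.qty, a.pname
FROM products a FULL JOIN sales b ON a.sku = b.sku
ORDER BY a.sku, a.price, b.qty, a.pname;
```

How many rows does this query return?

7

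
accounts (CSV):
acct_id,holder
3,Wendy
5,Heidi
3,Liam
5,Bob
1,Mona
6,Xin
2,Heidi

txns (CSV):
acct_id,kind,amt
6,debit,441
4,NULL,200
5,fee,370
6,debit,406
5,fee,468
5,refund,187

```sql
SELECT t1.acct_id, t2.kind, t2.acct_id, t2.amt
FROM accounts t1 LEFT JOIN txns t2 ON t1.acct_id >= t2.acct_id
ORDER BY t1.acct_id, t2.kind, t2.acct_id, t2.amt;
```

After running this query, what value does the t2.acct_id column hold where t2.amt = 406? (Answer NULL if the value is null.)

LEFT JOIN keeps every row from `accounts`; unmatched rows get NULL for `txns`'s columns.
Matching on t1.acct_id >= t2.acct_id.
- t1 row (acct_id=3): no match → kept, t2 columns NULL.
- t1 row (acct_id=5): matches 4 t2 row(s) → 4 output row(s).
- t1 row (acct_id=3): no match → kept, t2 columns NULL.
- t1 row (acct_id=5): matches 4 t2 row(s) → 4 output row(s).
- t1 row (acct_id=1): no match → kept, t2 columns NULL.
- t1 row (acct_id=6): matches 6 t2 row(s) → 6 output row(s).
- t1 row (acct_id=2): no match → kept, t2 columns NULL.

6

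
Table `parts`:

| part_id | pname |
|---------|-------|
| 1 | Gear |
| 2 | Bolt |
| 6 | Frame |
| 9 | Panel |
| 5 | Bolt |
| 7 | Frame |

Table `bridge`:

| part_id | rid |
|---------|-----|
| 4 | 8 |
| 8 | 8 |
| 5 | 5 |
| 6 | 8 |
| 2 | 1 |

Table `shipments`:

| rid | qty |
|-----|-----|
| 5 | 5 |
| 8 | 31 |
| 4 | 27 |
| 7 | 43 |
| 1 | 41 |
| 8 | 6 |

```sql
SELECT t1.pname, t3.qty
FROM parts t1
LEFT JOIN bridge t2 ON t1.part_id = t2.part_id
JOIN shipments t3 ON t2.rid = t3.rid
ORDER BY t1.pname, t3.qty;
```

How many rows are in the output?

4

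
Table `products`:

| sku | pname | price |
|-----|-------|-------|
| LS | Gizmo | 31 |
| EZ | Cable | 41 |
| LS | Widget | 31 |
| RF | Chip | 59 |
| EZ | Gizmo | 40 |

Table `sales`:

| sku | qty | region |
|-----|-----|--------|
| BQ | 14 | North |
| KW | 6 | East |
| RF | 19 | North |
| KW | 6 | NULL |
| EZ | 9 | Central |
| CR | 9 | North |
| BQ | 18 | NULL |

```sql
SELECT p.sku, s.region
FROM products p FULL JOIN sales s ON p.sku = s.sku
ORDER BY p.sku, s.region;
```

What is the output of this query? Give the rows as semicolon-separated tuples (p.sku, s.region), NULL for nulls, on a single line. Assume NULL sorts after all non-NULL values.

FULL OUTER JOIN keeps every row from both sides; unmatched rows get NULL for the other side's columns.
Matching on p.sku = s.sku.
Matched pairs: 3; unmatched p rows kept: 2; unmatched s rows kept: 5.

(EZ, Central); (EZ, Central); (LS, NULL); (LS, NULL); (RF, North); (NULL, East); (NULL, North); (NULL, North); (NULL, NULL); (NULL, NULL)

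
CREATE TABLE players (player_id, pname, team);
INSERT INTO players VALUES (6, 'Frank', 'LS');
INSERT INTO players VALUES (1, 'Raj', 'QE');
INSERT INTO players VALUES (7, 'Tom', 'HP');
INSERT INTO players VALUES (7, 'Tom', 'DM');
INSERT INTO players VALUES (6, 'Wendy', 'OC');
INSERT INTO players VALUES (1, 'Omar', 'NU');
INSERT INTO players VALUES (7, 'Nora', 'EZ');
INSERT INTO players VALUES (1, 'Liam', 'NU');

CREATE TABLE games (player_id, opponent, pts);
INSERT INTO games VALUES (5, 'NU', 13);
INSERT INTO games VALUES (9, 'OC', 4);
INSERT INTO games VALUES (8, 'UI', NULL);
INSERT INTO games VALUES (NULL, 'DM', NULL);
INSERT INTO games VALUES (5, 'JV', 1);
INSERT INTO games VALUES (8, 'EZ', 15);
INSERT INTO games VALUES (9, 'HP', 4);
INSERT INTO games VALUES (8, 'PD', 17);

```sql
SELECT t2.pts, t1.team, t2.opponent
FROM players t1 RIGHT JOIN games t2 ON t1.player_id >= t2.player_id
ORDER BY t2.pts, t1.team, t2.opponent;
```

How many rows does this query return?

16

RIGHT JOIN keeps every row from `games`; unmatched rows get NULL for `players`'s columns.
Matching on t1.player_id >= t2.player_id. A NULL in a compared column never satisfies the condition.
- t1 row (player_id=6): matches 2 t2 row(s) → 2 output row(s).
- t1 row (player_id=1): no match.
- t1 row (player_id=7): matches 2 t2 row(s) → 2 output row(s).
- t1 row (player_id=7): matches 2 t2 row(s) → 2 output row(s).
- t1 row (player_id=6): matches 2 t2 row(s) → 2 output row(s).
- t1 row (player_id=1): no match.
- t1 row (player_id=7): matches 2 t2 row(s) → 2 output row(s).
- t1 row (player_id=1): no match.
- 6 t2 row(s) had no t1 match → kept, t1 columns NULL.
Total: 10 matched + 6 padded = 16 rows.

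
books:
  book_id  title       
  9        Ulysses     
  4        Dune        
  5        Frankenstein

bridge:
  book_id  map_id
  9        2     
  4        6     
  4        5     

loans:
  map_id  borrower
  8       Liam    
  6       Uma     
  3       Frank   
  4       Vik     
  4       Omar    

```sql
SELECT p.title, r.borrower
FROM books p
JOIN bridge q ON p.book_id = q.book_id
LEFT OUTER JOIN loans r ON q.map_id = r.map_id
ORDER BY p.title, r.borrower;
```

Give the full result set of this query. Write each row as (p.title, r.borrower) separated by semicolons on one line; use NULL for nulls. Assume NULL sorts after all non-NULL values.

Evaluate left to right. First `books p INNER JOIN bridge q` on book_id: 3 row(s).
Then LEFT JOIN `loans r` on map_id: each of those 3 rows is kept; rows whose q.map_id has no match in r get NULL for r's columns.

(Dune, Uma); (Dune, NULL); (Ulysses, NULL)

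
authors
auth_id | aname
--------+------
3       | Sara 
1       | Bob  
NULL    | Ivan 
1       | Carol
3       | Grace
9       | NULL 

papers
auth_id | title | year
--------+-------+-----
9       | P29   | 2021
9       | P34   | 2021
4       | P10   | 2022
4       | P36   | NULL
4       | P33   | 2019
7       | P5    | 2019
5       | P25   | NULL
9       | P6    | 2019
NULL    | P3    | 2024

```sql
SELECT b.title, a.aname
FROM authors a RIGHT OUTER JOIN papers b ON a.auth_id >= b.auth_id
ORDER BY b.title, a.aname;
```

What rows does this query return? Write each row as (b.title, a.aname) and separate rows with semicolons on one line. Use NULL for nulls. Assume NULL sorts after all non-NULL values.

(P10, NULL); (P25, NULL); (P29, NULL); (P3, NULL); (P33, NULL); (P34, NULL); (P36, NULL); (P5, NULL); (P6, NULL)

RIGHT JOIN keeps every row from `papers`; unmatched rows get NULL for `authors`'s columns.
Matching on a.auth_id >= b.auth_id. A NULL in a compared column never satisfies the condition.
- a (auth_id=3) has no partner in b.
- a (auth_id=1) has no partner in b.
- a (auth_id=NULL) has no partner in b.
- a (auth_id=1) has no partner in b.
- a (auth_id=3) has no partner in b.
- a (auth_id=9) pairs with 8 row(s) of b.
- 1 row(s) from b found no a partner → padded with NULL.
After projecting and ordering:
b.title | a.aname
P10 | NULL
P25 | NULL
P29 | NULL
P3 | NULL
P33 | NULL
P34 | NULL
P36 | NULL
P5 | NULL
P6 | NULL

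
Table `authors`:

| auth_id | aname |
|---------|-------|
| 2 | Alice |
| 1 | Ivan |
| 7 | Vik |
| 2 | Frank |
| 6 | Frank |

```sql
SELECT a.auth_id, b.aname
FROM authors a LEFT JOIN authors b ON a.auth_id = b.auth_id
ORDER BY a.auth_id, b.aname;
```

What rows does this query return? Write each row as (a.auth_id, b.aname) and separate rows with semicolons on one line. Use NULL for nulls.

LEFT JOIN keeps every row from `authors a`; unmatched rows get NULL for `authors b`'s columns.
Matching on a.auth_id = b.auth_id.
Matched pairs: 7; unmatched a rows kept: 0.

(1, Ivan); (2, Alice); (2, Alice); (2, Frank); (2, Frank); (6, Frank); (7, Vik)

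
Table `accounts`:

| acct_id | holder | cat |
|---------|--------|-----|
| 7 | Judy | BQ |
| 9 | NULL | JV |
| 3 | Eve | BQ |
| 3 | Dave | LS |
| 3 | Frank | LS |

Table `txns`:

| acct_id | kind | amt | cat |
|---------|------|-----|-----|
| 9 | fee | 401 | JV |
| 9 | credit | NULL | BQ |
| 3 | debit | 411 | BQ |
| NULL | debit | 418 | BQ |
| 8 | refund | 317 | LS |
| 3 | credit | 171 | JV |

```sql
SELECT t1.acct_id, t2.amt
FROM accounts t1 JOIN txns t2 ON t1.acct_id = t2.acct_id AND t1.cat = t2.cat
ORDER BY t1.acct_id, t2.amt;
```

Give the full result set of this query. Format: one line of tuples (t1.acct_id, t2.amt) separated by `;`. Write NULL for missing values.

INNER JOIN keeps only pairs where the ON condition holds.
Matching on t1.acct_id = t2.acct_id AND t1.cat = t2.cat. A NULL in a compared column never satisfies the condition.
- t1[0] acct_id=7, cat=BQ → no match; dropped.
- t1[1] acct_id=9, cat=JV → 1 match(es) in t2 → 1 row(s).
- t1[2] acct_id=3, cat=BQ → 1 match(es) in t2 → 1 row(s).
- t1[3] acct_id=3, cat=LS → no match; dropped.
- t1[4] acct_id=3, cat=LS → no match; dropped.
After projecting and ordering:
t1.acct_id | t2.amt
3 | 411
9 | 401

(3, 411); (9, 401)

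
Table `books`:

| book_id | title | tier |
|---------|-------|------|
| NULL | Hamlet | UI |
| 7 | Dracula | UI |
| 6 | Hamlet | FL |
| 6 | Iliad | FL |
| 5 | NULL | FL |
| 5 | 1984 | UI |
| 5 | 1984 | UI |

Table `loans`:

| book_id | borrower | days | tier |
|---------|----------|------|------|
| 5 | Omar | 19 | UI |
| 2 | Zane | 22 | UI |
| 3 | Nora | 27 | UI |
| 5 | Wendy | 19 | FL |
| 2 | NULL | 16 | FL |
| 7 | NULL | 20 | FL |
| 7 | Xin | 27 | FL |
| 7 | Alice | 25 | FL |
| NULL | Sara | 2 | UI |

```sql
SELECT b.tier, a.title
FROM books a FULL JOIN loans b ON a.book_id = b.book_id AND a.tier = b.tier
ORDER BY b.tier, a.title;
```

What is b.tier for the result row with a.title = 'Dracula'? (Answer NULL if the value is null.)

NULL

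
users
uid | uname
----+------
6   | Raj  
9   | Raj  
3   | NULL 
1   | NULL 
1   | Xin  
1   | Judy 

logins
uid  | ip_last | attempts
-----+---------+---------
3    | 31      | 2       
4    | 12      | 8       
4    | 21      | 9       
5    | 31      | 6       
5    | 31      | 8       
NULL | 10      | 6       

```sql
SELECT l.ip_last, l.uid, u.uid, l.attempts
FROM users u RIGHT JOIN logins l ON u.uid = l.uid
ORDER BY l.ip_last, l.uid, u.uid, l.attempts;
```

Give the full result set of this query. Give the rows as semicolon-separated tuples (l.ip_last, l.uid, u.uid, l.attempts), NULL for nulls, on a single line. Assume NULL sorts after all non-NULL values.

RIGHT JOIN keeps every row from `logins`; unmatched rows get NULL for `users`'s columns.
Matching on u.uid = l.uid. A NULL in a compared column never satisfies the condition.
Matched pairs: 1; unmatched l rows kept: 5.

(10, NULL, NULL, 6); (12, 4, NULL, 8); (21, 4, NULL, 9); (31, 3, 3, 2); (31, 5, NULL, 6); (31, 5, NULL, 8)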